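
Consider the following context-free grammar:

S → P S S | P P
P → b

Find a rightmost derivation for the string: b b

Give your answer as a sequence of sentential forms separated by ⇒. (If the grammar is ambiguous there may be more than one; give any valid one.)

S ⇒ P P ⇒ P b ⇒ b b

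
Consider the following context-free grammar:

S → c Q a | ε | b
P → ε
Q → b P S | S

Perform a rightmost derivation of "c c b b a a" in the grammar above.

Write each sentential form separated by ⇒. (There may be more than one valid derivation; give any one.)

S ⇒ c Q a ⇒ c S a ⇒ c c Q a a ⇒ c c b P S a a ⇒ c c b P b a a ⇒ c c b b a a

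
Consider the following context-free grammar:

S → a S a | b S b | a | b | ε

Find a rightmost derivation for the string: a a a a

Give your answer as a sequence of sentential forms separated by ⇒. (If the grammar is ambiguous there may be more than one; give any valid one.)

S ⇒ a S a ⇒ a a S a a ⇒ a a a a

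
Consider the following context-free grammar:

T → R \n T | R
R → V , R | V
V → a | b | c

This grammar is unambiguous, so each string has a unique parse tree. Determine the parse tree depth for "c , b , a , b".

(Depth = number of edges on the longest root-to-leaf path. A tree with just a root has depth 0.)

6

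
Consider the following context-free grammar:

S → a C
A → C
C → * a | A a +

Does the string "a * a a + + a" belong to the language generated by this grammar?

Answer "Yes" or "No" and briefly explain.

No - no valid derivation exists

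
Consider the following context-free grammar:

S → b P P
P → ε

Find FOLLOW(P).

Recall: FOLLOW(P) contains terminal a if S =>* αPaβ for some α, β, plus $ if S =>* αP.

We compute FOLLOW(P) using the standard algorithm.
FOLLOW(S) starts with {$}.
FIRST(P) = {ε}
FIRST(S) = {b}
FOLLOW(P) = {$}
FOLLOW(S) = {$}
Therefore, FOLLOW(P) = {$}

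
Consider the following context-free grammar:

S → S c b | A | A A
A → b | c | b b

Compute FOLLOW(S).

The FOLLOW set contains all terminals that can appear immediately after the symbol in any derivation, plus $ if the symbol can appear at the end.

We compute FOLLOW(S) using the standard algorithm.
FOLLOW(S) starts with {$}.
FIRST(A) = {b, c}
FIRST(S) = {b, c}
FOLLOW(A) = {$, b, c}
FOLLOW(S) = {$, c}
Therefore, FOLLOW(S) = {$, c}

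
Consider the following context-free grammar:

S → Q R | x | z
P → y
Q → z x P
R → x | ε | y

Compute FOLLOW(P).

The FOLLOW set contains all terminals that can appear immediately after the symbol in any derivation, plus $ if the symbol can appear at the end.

We compute FOLLOW(P) using the standard algorithm.
FOLLOW(S) starts with {$}.
FIRST(P) = {y}
FIRST(Q) = {z}
FIRST(R) = {x, y, ε}
FIRST(S) = {x, z}
FOLLOW(P) = {$, x, y}
FOLLOW(Q) = {$, x, y}
FOLLOW(R) = {$}
FOLLOW(S) = {$}
Therefore, FOLLOW(P) = {$, x, y}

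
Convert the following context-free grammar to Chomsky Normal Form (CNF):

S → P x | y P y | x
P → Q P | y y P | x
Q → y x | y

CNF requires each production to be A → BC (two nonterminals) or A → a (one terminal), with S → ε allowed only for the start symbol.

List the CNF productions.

TX → x; TY → y; S → x; P → x; Q → y; S → P TX; S → TY X0; X0 → P TY; P → Q P; P → TY X1; X1 → TY P; Q → TY TX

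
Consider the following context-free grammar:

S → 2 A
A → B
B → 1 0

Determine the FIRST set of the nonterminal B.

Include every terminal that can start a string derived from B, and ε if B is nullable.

We compute FIRST(B) using the standard algorithm.
FIRST(A) = {1}
FIRST(B) = {1}
FIRST(S) = {2}
Therefore, FIRST(B) = {1}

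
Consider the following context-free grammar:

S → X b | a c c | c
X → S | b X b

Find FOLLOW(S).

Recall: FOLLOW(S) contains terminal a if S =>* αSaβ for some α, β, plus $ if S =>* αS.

We compute FOLLOW(S) using the standard algorithm.
FOLLOW(S) starts with {$}.
FIRST(S) = {a, b, c}
FIRST(X) = {a, b, c}
FOLLOW(S) = {$, b}
FOLLOW(X) = {b}
Therefore, FOLLOW(S) = {$, b}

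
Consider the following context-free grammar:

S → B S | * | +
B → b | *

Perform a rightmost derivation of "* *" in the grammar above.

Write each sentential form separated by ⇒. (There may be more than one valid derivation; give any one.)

S ⇒ B S ⇒ B * ⇒ * *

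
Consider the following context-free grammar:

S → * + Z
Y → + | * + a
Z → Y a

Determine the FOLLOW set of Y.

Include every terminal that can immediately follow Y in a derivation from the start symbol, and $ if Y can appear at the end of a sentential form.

We compute FOLLOW(Y) using the standard algorithm.
FOLLOW(S) starts with {$}.
FIRST(S) = {*}
FIRST(Y) = {*, +}
FIRST(Z) = {*, +}
FOLLOW(S) = {$}
FOLLOW(Y) = {a}
FOLLOW(Z) = {$}
Therefore, FOLLOW(Y) = {a}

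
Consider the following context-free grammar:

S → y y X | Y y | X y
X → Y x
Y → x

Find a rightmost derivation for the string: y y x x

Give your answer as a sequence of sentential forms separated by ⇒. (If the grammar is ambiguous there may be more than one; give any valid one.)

S ⇒ y y X ⇒ y y Y x ⇒ y y x x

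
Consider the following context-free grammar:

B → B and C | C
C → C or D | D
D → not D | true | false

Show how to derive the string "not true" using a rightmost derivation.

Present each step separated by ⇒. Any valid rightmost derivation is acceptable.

B ⇒ C ⇒ D ⇒ not D ⇒ not true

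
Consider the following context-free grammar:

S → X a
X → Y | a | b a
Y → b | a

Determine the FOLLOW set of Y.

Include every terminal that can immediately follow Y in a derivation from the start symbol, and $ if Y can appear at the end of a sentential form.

We compute FOLLOW(Y) using the standard algorithm.
FOLLOW(S) starts with {$}.
FIRST(S) = {a, b}
FIRST(X) = {a, b}
FIRST(Y) = {a, b}
FOLLOW(S) = {$}
FOLLOW(X) = {a}
FOLLOW(Y) = {a}
Therefore, FOLLOW(Y) = {a}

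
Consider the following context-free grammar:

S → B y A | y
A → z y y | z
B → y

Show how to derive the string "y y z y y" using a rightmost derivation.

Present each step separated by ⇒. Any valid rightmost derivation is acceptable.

S ⇒ B y A ⇒ B y z y y ⇒ y y z y y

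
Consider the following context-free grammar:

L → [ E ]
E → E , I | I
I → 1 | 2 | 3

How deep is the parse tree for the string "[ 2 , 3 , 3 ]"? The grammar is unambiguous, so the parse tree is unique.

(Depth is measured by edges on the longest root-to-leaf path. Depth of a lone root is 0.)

5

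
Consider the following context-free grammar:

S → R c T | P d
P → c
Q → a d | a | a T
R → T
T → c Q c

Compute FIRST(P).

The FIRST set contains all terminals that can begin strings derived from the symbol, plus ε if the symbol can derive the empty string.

We compute FIRST(P) using the standard algorithm.
FIRST(P) = {c}
FIRST(Q) = {a}
FIRST(R) = {c}
FIRST(S) = {c}
FIRST(T) = {c}
Therefore, FIRST(P) = {c}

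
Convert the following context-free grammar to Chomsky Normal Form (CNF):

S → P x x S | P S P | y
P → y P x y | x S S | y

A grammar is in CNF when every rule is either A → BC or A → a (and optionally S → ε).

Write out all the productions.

TX → x; S → y; TY → y; P → y; S → P X0; X0 → TX X1; X1 → TX S; S → P X2; X2 → S P; P → TY X3; X3 → P X4; X4 → TX TY; P → TX X5; X5 → S S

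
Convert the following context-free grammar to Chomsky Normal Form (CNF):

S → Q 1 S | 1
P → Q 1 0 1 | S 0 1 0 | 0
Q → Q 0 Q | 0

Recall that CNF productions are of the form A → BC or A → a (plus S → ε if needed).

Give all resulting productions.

T1 → 1; S → 1; T0 → 0; P → 0; Q → 0; S → Q X0; X0 → T1 S; P → Q X1; X1 → T1 X2; X2 → T0 T1; P → S X3; X3 → T0 X4; X4 → T1 T0; Q → Q X5; X5 → T0 Q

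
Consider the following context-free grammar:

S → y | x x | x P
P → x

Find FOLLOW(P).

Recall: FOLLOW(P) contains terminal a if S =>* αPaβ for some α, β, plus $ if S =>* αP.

We compute FOLLOW(P) using the standard algorithm.
FOLLOW(S) starts with {$}.
FIRST(P) = {x}
FIRST(S) = {x, y}
FOLLOW(P) = {$}
FOLLOW(S) = {$}
Therefore, FOLLOW(P) = {$}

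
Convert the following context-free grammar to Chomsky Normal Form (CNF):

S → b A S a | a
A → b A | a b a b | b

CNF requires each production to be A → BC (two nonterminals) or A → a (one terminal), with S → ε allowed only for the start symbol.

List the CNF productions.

TB → b; TA → a; S → a; A → b; S → TB X0; X0 → A X1; X1 → S TA; A → TB A; A → TA X2; X2 → TB X3; X3 → TA TB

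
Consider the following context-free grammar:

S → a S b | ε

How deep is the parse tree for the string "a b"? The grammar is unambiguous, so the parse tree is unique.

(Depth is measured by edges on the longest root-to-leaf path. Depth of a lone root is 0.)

2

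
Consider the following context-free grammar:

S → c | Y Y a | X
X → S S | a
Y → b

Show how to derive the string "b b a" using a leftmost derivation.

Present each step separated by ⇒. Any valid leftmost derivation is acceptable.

S ⇒ Y Y a ⇒ b Y a ⇒ b b a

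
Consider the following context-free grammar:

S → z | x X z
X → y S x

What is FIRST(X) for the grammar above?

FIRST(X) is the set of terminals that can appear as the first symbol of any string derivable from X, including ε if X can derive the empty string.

We compute FIRST(X) using the standard algorithm.
FIRST(S) = {x, z}
FIRST(X) = {y}
Therefore, FIRST(X) = {y}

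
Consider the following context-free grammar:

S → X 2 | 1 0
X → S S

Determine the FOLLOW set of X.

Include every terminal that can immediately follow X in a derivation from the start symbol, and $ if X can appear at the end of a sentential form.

We compute FOLLOW(X) using the standard algorithm.
FOLLOW(S) starts with {$}.
FIRST(S) = {1}
FIRST(X) = {1}
FOLLOW(S) = {$, 1, 2}
FOLLOW(X) = {2}
Therefore, FOLLOW(X) = {2}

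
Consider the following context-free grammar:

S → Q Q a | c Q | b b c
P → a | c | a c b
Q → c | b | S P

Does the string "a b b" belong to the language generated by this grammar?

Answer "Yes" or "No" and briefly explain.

No - no valid derivation exists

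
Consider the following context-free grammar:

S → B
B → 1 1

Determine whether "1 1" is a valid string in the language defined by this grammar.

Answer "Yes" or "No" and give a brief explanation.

Yes - a valid derivation exists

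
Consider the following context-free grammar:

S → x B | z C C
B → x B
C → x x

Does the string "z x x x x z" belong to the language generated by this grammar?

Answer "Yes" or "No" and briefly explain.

No - no valid derivation exists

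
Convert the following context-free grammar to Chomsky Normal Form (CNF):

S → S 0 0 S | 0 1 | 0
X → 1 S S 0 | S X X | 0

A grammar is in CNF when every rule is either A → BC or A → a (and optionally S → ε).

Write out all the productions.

T0 → 0; T1 → 1; S → 0; X → 0; S → S X0; X0 → T0 X1; X1 → T0 S; S → T0 T1; X → T1 X2; X2 → S X3; X3 → S T0; X → S X4; X4 → X X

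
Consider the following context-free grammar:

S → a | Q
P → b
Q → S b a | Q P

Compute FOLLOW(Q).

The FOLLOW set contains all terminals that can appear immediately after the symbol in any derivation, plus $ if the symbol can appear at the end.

We compute FOLLOW(Q) using the standard algorithm.
FOLLOW(S) starts with {$}.
FIRST(P) = {b}
FIRST(Q) = {a}
FIRST(S) = {a}
FOLLOW(P) = {$, b}
FOLLOW(Q) = {$, b}
FOLLOW(S) = {$, b}
Therefore, FOLLOW(Q) = {$, b}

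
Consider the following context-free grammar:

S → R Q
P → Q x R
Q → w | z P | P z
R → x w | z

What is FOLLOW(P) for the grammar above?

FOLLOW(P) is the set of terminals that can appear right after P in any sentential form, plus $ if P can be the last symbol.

We compute FOLLOW(P) using the standard algorithm.
FOLLOW(S) starts with {$}.
FIRST(P) = {w, z}
FIRST(Q) = {w, z}
FIRST(R) = {x, z}
FIRST(S) = {x, z}
FOLLOW(P) = {$, x, z}
FOLLOW(Q) = {$, x}
FOLLOW(R) = {$, w, x, z}
FOLLOW(S) = {$}
Therefore, FOLLOW(P) = {$, x, z}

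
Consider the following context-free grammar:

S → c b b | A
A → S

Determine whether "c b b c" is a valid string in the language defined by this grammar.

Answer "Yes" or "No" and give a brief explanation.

No - no valid derivation exists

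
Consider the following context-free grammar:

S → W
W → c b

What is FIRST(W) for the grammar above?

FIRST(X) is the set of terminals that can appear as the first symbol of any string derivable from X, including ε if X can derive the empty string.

We compute FIRST(W) using the standard algorithm.
FIRST(S) = {c}
FIRST(W) = {c}
Therefore, FIRST(W) = {c}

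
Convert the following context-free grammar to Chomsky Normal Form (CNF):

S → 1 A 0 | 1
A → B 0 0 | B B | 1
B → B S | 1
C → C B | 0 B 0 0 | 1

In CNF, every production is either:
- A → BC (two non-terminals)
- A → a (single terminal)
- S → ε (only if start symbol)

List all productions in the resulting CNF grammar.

T1 → 1; T0 → 0; S → 1; A → 1; B → 1; C → 1; S → T1 X0; X0 → A T0; A → B X1; X1 → T0 T0; A → B B; B → B S; C → C B; C → T0 X2; X2 → B X3; X3 → T0 T0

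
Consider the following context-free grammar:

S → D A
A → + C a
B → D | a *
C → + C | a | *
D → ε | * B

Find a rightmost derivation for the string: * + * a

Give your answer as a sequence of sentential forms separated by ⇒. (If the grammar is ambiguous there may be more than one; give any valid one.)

S ⇒ D A ⇒ D + C a ⇒ D + * a ⇒ * B + * a ⇒ * D + * a ⇒ * + * a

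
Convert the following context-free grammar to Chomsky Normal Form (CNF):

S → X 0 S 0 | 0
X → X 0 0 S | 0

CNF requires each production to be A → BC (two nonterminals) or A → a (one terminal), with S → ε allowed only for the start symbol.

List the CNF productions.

T0 → 0; S → 0; X → 0; S → X X0; X0 → T0 X1; X1 → S T0; X → X X2; X2 → T0 X3; X3 → T0 S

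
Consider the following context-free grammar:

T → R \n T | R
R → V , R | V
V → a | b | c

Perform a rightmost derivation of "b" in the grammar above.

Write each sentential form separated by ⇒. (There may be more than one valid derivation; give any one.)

T ⇒ R ⇒ V ⇒ b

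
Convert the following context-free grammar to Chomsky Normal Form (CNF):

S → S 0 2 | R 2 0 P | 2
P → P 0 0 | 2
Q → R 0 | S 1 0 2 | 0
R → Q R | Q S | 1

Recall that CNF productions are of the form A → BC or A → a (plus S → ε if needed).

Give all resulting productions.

T0 → 0; T2 → 2; S → 2; P → 2; T1 → 1; Q → 0; R → 1; S → S X0; X0 → T0 T2; S → R X1; X1 → T2 X2; X2 → T0 P; P → P X3; X3 → T0 T0; Q → R T0; Q → S X4; X4 → T1 X5; X5 → T0 T2; R → Q R; R → Q S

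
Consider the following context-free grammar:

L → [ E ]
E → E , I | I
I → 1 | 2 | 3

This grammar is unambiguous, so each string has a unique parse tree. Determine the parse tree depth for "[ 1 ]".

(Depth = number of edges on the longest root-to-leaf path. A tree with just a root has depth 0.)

3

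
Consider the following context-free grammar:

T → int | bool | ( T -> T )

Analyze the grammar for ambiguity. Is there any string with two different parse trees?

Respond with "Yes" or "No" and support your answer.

No - the grammar is unambiguous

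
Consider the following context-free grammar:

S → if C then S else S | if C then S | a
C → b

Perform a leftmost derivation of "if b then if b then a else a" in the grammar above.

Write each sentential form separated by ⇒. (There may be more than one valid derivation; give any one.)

S ⇒ if C then S else S ⇒ if b then S else S ⇒ if b then if C then S else S ⇒ if b then if b then S else S ⇒ if b then if b then a else S ⇒ if b then if b then a else a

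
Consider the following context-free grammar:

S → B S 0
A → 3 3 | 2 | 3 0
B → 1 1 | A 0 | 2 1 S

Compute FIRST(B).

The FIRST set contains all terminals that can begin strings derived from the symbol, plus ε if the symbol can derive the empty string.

We compute FIRST(B) using the standard algorithm.
FIRST(A) = {2, 3}
FIRST(B) = {1, 2, 3}
FIRST(S) = {1, 2, 3}
Therefore, FIRST(B) = {1, 2, 3}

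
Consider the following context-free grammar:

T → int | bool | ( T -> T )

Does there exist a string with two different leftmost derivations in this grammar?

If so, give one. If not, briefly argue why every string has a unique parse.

No - every string in the language has a unique leftmost derivation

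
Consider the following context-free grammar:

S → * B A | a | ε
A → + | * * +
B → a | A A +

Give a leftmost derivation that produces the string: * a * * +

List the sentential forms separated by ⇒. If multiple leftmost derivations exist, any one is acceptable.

S ⇒ * B A ⇒ * a A ⇒ * a * * +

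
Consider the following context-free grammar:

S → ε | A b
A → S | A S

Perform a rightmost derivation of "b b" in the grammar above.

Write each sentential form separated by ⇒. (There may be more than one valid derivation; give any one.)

S ⇒ A b ⇒ S b ⇒ A b b ⇒ S b b ⇒ b b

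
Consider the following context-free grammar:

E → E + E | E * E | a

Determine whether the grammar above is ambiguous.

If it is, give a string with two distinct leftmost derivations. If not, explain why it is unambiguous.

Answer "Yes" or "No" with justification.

Yes - the string 'a + a * a * a + a + a' has two distinct leftmost derivations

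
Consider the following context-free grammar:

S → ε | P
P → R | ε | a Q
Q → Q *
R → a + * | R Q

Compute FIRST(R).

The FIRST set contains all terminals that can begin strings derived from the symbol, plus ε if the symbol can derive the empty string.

We compute FIRST(R) using the standard algorithm.
FIRST(P) = {a, ε}
FIRST(Q) = {}
FIRST(R) = {a}
FIRST(S) = {a, ε}
Therefore, FIRST(R) = {a}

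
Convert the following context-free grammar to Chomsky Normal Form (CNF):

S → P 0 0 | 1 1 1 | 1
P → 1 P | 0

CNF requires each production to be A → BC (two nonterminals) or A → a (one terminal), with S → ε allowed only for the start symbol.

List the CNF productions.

T0 → 0; T1 → 1; S → 1; P → 0; S → P X0; X0 → T0 T0; S → T1 X1; X1 → T1 T1; P → T1 P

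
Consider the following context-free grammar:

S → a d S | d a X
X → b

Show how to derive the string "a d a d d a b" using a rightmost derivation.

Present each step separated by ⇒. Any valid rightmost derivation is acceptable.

S ⇒ a d S ⇒ a d a d S ⇒ a d a d d a X ⇒ a d a d d a b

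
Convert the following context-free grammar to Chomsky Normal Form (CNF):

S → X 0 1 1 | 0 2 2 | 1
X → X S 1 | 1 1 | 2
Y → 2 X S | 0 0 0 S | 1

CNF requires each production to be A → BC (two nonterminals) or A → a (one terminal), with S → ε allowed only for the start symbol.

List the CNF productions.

T0 → 0; T1 → 1; T2 → 2; S → 1; X → 2; Y → 1; S → X X0; X0 → T0 X1; X1 → T1 T1; S → T0 X2; X2 → T2 T2; X → X X3; X3 → S T1; X → T1 T1; Y → T2 X4; X4 → X S; Y → T0 X5; X5 → T0 X6; X6 → T0 S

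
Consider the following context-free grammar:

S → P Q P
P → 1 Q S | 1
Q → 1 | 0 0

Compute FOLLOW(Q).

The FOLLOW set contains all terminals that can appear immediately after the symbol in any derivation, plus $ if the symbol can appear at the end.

We compute FOLLOW(Q) using the standard algorithm.
FOLLOW(S) starts with {$}.
FIRST(P) = {1}
FIRST(Q) = {0, 1}
FIRST(S) = {1}
FOLLOW(P) = {$, 0, 1}
FOLLOW(Q) = {1}
FOLLOW(S) = {$, 0, 1}
Therefore, FOLLOW(Q) = {1}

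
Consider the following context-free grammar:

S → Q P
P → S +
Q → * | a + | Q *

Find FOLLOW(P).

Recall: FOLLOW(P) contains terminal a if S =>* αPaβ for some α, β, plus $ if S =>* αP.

We compute FOLLOW(P) using the standard algorithm.
FOLLOW(S) starts with {$}.
FIRST(P) = {*, a}
FIRST(Q) = {*, a}
FIRST(S) = {*, a}
FOLLOW(P) = {$, +}
FOLLOW(Q) = {*, a}
FOLLOW(S) = {$, +}
Therefore, FOLLOW(P) = {$, +}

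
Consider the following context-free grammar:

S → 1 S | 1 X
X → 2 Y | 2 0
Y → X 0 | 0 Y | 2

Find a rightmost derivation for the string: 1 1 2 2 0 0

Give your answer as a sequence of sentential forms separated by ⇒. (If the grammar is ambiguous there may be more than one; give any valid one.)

S ⇒ 1 S ⇒ 1 1 X ⇒ 1 1 2 Y ⇒ 1 1 2 X 0 ⇒ 1 1 2 2 0 0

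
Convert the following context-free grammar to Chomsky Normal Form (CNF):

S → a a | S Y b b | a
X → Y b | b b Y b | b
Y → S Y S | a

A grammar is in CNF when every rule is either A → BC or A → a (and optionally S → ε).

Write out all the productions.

TA → a; TB → b; S → a; X → b; Y → a; S → TA TA; S → S X0; X0 → Y X1; X1 → TB TB; X → Y TB; X → TB X2; X2 → TB X3; X3 → Y TB; Y → S X4; X4 → Y S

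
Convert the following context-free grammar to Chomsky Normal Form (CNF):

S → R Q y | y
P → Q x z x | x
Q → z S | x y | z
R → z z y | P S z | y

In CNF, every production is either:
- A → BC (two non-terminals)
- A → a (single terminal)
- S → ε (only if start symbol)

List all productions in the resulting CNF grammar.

TY → y; S → y; TX → x; TZ → z; P → x; Q → z; R → y; S → R X0; X0 → Q TY; P → Q X1; X1 → TX X2; X2 → TZ TX; Q → TZ S; Q → TX TY; R → TZ X3; X3 → TZ TY; R → P X4; X4 → S TZ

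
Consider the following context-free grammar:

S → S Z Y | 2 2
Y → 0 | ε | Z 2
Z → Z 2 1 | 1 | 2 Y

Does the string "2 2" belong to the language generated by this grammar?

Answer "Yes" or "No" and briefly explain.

Yes - a valid derivation exists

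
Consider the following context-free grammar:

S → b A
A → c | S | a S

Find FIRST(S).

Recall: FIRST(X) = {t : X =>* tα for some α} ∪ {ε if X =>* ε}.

We compute FIRST(S) using the standard algorithm.
FIRST(A) = {a, b, c}
FIRST(S) = {b}
Therefore, FIRST(S) = {b}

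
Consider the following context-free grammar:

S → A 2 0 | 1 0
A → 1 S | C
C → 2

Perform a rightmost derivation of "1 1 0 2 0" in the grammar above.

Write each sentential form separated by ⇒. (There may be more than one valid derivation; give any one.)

S ⇒ A 2 0 ⇒ 1 S 2 0 ⇒ 1 1 0 2 0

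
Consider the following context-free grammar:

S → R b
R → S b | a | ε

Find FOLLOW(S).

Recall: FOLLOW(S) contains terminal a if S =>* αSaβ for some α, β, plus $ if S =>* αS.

We compute FOLLOW(S) using the standard algorithm.
FOLLOW(S) starts with {$}.
FIRST(R) = {a, b, ε}
FIRST(S) = {a, b}
FOLLOW(R) = {b}
FOLLOW(S) = {$, b}
Therefore, FOLLOW(S) = {$, b}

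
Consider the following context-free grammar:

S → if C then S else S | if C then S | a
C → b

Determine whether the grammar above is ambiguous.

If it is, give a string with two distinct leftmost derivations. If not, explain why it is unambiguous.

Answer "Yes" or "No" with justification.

Yes - the string 'if b then if b then if b then a else a else a' has two distinct leftmost derivations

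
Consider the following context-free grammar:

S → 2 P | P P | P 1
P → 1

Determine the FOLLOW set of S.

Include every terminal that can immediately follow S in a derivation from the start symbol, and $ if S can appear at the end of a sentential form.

We compute FOLLOW(S) using the standard algorithm.
FOLLOW(S) starts with {$}.
FIRST(P) = {1}
FIRST(S) = {1, 2}
FOLLOW(P) = {$, 1}
FOLLOW(S) = {$}
Therefore, FOLLOW(S) = {$}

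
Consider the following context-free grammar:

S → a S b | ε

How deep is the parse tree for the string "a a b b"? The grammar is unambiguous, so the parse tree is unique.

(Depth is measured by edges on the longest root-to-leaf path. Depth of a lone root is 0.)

3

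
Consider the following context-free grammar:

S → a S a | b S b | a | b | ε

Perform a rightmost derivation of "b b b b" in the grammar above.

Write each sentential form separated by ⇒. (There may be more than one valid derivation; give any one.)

S ⇒ b S b ⇒ b b S b b ⇒ b b b b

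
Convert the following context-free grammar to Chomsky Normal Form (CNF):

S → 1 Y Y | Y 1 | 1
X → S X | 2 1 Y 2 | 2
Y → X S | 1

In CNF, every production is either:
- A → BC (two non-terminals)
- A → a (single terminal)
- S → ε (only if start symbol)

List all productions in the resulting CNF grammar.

T1 → 1; S → 1; T2 → 2; X → 2; Y → 1; S → T1 X0; X0 → Y Y; S → Y T1; X → S X; X → T2 X1; X1 → T1 X2; X2 → Y T2; Y → X S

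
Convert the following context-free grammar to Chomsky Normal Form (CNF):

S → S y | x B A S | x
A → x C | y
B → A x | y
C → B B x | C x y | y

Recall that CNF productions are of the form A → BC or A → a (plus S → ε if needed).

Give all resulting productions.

TY → y; TX → x; S → x; A → y; B → y; C → y; S → S TY; S → TX X0; X0 → B X1; X1 → A S; A → TX C; B → A TX; C → B X2; X2 → B TX; C → C X3; X3 → TX TY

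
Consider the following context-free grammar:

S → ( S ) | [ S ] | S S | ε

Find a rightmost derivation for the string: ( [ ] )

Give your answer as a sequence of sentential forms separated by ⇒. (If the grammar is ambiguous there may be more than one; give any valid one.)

S ⇒ ( S ) ⇒ ( [ S ] ) ⇒ ( [ ] )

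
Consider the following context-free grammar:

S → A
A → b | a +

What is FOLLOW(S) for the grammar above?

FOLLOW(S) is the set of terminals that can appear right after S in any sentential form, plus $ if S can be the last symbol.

We compute FOLLOW(S) using the standard algorithm.
FOLLOW(S) starts with {$}.
FIRST(A) = {a, b}
FIRST(S) = {a, b}
FOLLOW(A) = {$}
FOLLOW(S) = {$}
Therefore, FOLLOW(S) = {$}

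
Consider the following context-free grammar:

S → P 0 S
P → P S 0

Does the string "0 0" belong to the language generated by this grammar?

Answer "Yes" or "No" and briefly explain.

No - no valid derivation exists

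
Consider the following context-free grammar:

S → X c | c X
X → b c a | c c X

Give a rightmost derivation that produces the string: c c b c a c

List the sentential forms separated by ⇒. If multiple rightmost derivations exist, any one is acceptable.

S ⇒ X c ⇒ c c X c ⇒ c c b c a c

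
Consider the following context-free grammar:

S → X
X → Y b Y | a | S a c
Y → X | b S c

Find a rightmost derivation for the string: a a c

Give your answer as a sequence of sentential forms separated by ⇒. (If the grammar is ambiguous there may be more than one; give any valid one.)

S ⇒ X ⇒ S a c ⇒ X a c ⇒ a a c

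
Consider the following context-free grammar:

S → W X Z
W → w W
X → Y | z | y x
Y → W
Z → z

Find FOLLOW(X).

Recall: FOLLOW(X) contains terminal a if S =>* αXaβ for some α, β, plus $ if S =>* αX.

We compute FOLLOW(X) using the standard algorithm.
FOLLOW(S) starts with {$}.
FIRST(S) = {w}
FIRST(W) = {w}
FIRST(X) = {w, y, z}
FIRST(Y) = {w}
FIRST(Z) = {z}
FOLLOW(S) = {$}
FOLLOW(W) = {w, y, z}
FOLLOW(X) = {z}
FOLLOW(Y) = {z}
FOLLOW(Z) = {$}
Therefore, FOLLOW(X) = {z}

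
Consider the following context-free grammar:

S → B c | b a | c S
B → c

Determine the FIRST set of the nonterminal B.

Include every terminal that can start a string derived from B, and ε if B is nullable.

We compute FIRST(B) using the standard algorithm.
FIRST(B) = {c}
FIRST(S) = {b, c}
Therefore, FIRST(B) = {c}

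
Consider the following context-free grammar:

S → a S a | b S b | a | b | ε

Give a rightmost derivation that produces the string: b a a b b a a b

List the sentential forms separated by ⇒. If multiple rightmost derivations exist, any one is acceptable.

S ⇒ b S b ⇒ b a S a b ⇒ b a a S a a b ⇒ b a a b S b a a b ⇒ b a a b b a a b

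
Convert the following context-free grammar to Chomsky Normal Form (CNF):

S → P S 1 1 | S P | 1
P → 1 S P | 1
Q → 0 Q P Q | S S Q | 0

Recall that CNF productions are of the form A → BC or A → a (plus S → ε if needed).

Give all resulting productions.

T1 → 1; S → 1; P → 1; T0 → 0; Q → 0; S → P X0; X0 → S X1; X1 → T1 T1; S → S P; P → T1 X2; X2 → S P; Q → T0 X3; X3 → Q X4; X4 → P Q; Q → S X5; X5 → S Q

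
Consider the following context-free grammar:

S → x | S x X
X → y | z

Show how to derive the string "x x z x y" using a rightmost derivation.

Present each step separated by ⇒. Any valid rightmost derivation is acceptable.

S ⇒ S x X ⇒ S x y ⇒ S x X x y ⇒ S x z x y ⇒ x x z x y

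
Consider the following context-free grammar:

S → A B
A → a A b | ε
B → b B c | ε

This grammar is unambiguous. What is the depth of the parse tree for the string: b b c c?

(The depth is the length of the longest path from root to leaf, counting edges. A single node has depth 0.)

4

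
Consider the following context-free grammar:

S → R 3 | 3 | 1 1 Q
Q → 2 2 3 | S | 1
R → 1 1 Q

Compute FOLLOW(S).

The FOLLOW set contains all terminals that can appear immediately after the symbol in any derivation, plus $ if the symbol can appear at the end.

We compute FOLLOW(S) using the standard algorithm.
FOLLOW(S) starts with {$}.
FIRST(Q) = {1, 2, 3}
FIRST(R) = {1}
FIRST(S) = {1, 3}
FOLLOW(Q) = {$, 3}
FOLLOW(R) = {3}
FOLLOW(S) = {$, 3}
Therefore, FOLLOW(S) = {$, 3}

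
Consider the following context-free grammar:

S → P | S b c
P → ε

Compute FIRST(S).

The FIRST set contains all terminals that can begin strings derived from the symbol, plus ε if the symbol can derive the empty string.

We compute FIRST(S) using the standard algorithm.
FIRST(P) = {ε}
FIRST(S) = {b, ε}
Therefore, FIRST(S) = {b, ε}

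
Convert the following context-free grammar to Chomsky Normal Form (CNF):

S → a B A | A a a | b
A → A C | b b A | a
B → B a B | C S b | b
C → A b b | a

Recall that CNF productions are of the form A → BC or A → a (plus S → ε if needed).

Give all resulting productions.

TA → a; S → b; TB → b; A → a; B → b; C → a; S → TA X0; X0 → B A; S → A X1; X1 → TA TA; A → A C; A → TB X2; X2 → TB A; B → B X3; X3 → TA B; B → C X4; X4 → S TB; C → A X5; X5 → TB TB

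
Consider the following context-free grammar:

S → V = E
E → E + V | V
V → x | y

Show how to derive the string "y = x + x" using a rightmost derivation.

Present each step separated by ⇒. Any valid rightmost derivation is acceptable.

S ⇒ V = E ⇒ V = E + V ⇒ V = E + x ⇒ V = V + x ⇒ V = x + x ⇒ y = x + x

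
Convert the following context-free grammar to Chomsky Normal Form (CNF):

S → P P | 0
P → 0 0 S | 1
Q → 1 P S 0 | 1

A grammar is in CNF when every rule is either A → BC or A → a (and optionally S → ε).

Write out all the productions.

S → 0; T0 → 0; P → 1; T1 → 1; Q → 1; S → P P; P → T0 X0; X0 → T0 S; Q → T1 X1; X1 → P X2; X2 → S T0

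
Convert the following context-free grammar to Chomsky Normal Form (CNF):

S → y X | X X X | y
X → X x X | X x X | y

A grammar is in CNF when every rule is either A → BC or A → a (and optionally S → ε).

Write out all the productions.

TY → y; S → y; TX → x; X → y; S → TY X; S → X X0; X0 → X X; X → X X1; X1 → TX X; X → X X2; X2 → TX X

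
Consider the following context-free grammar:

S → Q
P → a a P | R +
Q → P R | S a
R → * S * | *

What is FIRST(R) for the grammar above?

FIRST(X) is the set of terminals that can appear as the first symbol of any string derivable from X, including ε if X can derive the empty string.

We compute FIRST(R) using the standard algorithm.
FIRST(P) = {*, a}
FIRST(Q) = {*, a}
FIRST(R) = {*}
FIRST(S) = {*, a}
Therefore, FIRST(R) = {*}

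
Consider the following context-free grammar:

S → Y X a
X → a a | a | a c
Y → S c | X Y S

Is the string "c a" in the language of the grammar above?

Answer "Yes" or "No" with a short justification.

No - no valid derivation exists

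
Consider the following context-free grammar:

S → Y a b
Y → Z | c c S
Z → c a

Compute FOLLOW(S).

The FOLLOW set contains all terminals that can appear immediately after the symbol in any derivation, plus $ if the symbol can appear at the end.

We compute FOLLOW(S) using the standard algorithm.
FOLLOW(S) starts with {$}.
FIRST(S) = {c}
FIRST(Y) = {c}
FIRST(Z) = {c}
FOLLOW(S) = {$, a}
FOLLOW(Y) = {a}
FOLLOW(Z) = {a}
Therefore, FOLLOW(S) = {$, a}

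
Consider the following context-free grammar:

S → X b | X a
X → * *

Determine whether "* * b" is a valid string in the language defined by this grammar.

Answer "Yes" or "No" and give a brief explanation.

Yes - a valid derivation exists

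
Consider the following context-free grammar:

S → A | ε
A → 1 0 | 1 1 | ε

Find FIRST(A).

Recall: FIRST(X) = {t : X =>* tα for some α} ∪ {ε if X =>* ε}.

We compute FIRST(A) using the standard algorithm.
FIRST(A) = {1, ε}
FIRST(S) = {1, ε}
Therefore, FIRST(A) = {1, ε}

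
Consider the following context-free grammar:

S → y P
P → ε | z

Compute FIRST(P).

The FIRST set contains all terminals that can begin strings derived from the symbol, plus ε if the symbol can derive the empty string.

We compute FIRST(P) using the standard algorithm.
FIRST(P) = {z, ε}
FIRST(S) = {y}
Therefore, FIRST(P) = {z, ε}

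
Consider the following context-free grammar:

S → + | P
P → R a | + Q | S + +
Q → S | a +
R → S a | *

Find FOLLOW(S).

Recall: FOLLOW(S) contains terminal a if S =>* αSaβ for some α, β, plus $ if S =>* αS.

We compute FOLLOW(S) using the standard algorithm.
FOLLOW(S) starts with {$}.
FIRST(P) = {*, +}
FIRST(Q) = {*, +, a}
FIRST(R) = {*, +}
FIRST(S) = {*, +}
FOLLOW(P) = {$, +, a}
FOLLOW(Q) = {$, +, a}
FOLLOW(R) = {a}
FOLLOW(S) = {$, +, a}
Therefore, FOLLOW(S) = {$, +, a}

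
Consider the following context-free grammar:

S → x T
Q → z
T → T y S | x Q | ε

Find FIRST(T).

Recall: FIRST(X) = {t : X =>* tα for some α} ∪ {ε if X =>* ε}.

We compute FIRST(T) using the standard algorithm.
FIRST(Q) = {z}
FIRST(S) = {x}
FIRST(T) = {x, y, ε}
Therefore, FIRST(T) = {x, y, ε}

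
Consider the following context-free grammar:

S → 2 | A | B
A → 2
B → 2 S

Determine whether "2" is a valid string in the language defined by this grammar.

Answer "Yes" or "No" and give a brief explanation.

Yes - a valid derivation exists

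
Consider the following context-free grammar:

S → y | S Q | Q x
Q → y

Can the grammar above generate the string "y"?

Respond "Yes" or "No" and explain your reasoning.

Yes - a valid derivation exists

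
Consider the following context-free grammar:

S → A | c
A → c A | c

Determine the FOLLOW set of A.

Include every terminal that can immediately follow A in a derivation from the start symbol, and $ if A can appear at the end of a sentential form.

We compute FOLLOW(A) using the standard algorithm.
FOLLOW(S) starts with {$}.
FIRST(A) = {c}
FIRST(S) = {c}
FOLLOW(A) = {$}
FOLLOW(S) = {$}
Therefore, FOLLOW(A) = {$}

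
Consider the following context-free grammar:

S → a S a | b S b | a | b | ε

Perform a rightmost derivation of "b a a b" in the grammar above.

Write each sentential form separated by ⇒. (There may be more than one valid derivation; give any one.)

S ⇒ b S b ⇒ b a S a b ⇒ b a a b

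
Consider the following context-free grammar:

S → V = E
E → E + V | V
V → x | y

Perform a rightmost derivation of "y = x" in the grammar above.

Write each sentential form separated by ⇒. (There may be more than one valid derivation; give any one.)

S ⇒ V = E ⇒ V = V ⇒ V = x ⇒ y = x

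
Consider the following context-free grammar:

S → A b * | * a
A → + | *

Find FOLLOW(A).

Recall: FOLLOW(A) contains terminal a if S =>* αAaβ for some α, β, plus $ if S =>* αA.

We compute FOLLOW(A) using the standard algorithm.
FOLLOW(S) starts with {$}.
FIRST(A) = {*, +}
FIRST(S) = {*, +}
FOLLOW(A) = {b}
FOLLOW(S) = {$}
Therefore, FOLLOW(A) = {b}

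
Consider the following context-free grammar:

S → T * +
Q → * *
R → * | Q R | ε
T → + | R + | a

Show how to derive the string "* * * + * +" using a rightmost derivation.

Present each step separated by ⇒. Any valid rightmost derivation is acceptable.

S ⇒ T * + ⇒ R + * + ⇒ Q R + * + ⇒ Q * + * + ⇒ * * * + * +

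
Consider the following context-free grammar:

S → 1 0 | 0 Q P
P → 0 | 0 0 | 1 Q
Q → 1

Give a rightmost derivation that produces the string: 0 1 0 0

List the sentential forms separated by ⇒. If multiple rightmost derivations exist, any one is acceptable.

S ⇒ 0 Q P ⇒ 0 Q 0 0 ⇒ 0 1 0 0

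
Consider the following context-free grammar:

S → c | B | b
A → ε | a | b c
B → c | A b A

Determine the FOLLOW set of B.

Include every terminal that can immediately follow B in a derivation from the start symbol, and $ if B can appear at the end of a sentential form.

We compute FOLLOW(B) using the standard algorithm.
FOLLOW(S) starts with {$}.
FIRST(A) = {a, b, ε}
FIRST(B) = {a, b, c}
FIRST(S) = {a, b, c}
FOLLOW(A) = {$, b}
FOLLOW(B) = {$}
FOLLOW(S) = {$}
Therefore, FOLLOW(B) = {$}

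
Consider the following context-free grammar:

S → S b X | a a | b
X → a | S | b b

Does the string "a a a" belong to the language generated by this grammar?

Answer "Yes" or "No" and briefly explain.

No - no valid derivation exists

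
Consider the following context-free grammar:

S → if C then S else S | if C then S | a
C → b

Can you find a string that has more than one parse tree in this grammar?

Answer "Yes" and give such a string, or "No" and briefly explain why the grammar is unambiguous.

Yes - the string 'if b then if b then if b then a else a' has two distinct parse trees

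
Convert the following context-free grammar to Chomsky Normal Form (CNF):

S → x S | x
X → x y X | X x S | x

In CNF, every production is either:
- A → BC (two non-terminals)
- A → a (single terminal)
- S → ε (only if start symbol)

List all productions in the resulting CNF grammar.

TX → x; S → x; TY → y; X → x; S → TX S; X → TX X0; X0 → TY X; X → X X1; X1 → TX S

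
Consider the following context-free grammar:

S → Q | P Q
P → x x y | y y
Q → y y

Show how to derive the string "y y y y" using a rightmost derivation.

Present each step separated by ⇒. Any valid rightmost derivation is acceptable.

S ⇒ P Q ⇒ P y y ⇒ y y y y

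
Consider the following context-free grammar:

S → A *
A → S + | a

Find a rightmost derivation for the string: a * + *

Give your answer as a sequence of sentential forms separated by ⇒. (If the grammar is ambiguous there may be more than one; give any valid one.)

S ⇒ A * ⇒ S + * ⇒ A * + * ⇒ a * + *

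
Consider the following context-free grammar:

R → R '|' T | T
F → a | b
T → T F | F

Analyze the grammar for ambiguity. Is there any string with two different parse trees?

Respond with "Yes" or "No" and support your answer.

No - the grammar is unambiguous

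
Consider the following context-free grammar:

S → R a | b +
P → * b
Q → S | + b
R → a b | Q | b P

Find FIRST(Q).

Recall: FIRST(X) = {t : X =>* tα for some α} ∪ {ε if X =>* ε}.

We compute FIRST(Q) using the standard algorithm.
FIRST(P) = {*}
FIRST(Q) = {+, a, b}
FIRST(R) = {+, a, b}
FIRST(S) = {+, a, b}
Therefore, FIRST(Q) = {+, a, b}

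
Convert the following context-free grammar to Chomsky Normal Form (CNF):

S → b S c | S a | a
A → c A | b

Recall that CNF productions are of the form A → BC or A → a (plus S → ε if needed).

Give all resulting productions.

TB → b; TC → c; TA → a; S → a; A → b; S → TB X0; X0 → S TC; S → S TA; A → TC A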